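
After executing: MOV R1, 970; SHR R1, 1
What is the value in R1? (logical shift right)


Register state trace:
  MOV R1, 970  → R1 = 970
  SHR R1, 1  → R1 = 970 >> 1 = 970 // 2^1 = 485
Final: R1 = 485

485


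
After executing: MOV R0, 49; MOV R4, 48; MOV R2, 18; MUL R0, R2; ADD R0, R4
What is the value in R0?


Register state trace:
  MOV R0, 49  → R0 = 49
  MOV R4, 48  → R4 = 48
  MOV R2, 18  → R2 = 18
  MUL R0, R2  → R0 = 49 * 18 = 882
  ADD R0, R4  → R0 = 882 + 48 = 930
Final: R0 = 930

930


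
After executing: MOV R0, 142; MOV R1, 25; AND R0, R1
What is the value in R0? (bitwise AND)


Register state trace:
  MOV R0, 142  → R0 = 142 (0b10001110)
  MOV R1, 25  → R1 = 25 (0b00011001)
  AND R0, R1  → R0 = 142 AND 25 = 8 (0b00001000)
Final: R0 = 8

8


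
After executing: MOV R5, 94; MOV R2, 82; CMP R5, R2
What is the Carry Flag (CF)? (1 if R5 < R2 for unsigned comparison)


Register state trace:
  MOV R5, 94  → R5 = 94
  MOV R2, 82  → R2 = 82
  CMP R5, R2  → unsigned 94 - 82: no borrow
  94 >= 82, so CF = 0
CF = 0

0


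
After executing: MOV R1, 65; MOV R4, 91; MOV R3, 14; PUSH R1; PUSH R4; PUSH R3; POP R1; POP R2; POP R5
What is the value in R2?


Stack trace (top is rightmost):
  MOV R1, 65  → R1 = 65
  MOV R4, 91  → R4 = 91
  MOV R3, 14  → R3 = 14
  PUSH R1  → stack: [65]
  PUSH R4  → stack: [65, 91]
  PUSH R3  → stack: [65, 91, 14]
  POP R1  → R1 = 14, stack: [65, 91]
  POP R2  → R2 = 91, stack: [65]
  POP R5  → R5 = 65, stack: []
Final: R2 = 91

91


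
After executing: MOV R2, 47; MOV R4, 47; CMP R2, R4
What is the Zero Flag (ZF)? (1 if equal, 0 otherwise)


Register state trace:
  MOV R2, 47  → R2 = 47
  MOV R4, 47  → R4 = 47
  CMP R2, R4  → computes 47 - 47 = 0
  Result is zero, so values are equal
ZF = 1

1


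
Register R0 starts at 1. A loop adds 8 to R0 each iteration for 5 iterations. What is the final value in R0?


Starting value: R0 = 1
  Iter 1: R0 = 1 + 8 = 9
  Iter 2: R0 = 9 + 8 = 17
  Iter 3: R0 = 17 + 8 = 25
  Iter 4: R0 = 25 + 8 = 33
  Iter 5: R0 = 33 + 8 = 41
Final: R0 = 41

41


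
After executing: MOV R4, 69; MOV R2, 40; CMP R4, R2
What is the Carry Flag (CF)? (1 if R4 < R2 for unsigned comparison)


Register state trace:
  MOV R4, 69  → R4 = 69
  MOV R2, 40  → R2 = 40
  CMP R4, R2  → unsigned 69 - 40: no borrow
  69 >= 40, so CF = 0
CF = 0

0


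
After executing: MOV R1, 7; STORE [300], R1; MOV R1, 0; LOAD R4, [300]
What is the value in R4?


Register and memory trace:
  MOV R1, 7  → R1 = 7
  STORE [300], R1  → mem[300] = 7
  MOV R1, 0  → R1 = 0
  LOAD R4, [300]  → R4 = mem[300] = 7
Final: R4 = 7

7


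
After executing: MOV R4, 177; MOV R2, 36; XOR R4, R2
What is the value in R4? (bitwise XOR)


Register state trace:
  MOV R4, 177  → R4 = 177 (0b10110001)
  MOV R2, 36  → R2 = 36 (0b00100100)
  XOR R4, R2  → R4 = 177 XOR 36 = 149 (0b10010101)
Final: R4 = 149

149


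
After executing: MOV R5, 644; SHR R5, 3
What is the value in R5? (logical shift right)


Register state trace:
  MOV R5, 644  → R5 = 644
  SHR R5, 3  → R5 = 644 >> 3 = 644 // 2^3 = 80
Final: R5 = 80

80


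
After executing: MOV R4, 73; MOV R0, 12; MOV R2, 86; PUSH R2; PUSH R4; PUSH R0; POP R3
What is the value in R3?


Stack trace (top is rightmost):
  MOV R4, 73  → R4 = 73
  MOV R0, 12  → R0 = 12
  MOV R2, 86  → R2 = 86
  PUSH R2  → stack: [86]
  PUSH R4  → stack: [86, 73]
  PUSH R0  → stack: [86, 73, 12]
  POP R3  → R3 = 12, stack: [86, 73]
Final: R3 = 12

12


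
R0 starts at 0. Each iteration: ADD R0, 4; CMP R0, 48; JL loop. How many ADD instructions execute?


Loop trace (R0 starts at 0, target 48, step 4):
  ADD #1: R0 = 0 + 4 = 4  → 4 < 48, loop
  ADD #2: R0 = 4 + 4 = 8  → 8 < 48, loop
  ADD #3: R0 = 8 + 4 = 12  → 12 < 48, loop
  ADD #4: R0 = 12 + 4 = 16  → 16 < 48, loop
  ADD #5: R0 = 16 + 4 = 20  → 20 < 48, loop
  ADD #6: R0 = 20 + 4 = 24  → 24 < 48, loop
  ADD #7: R0 = 24 + 4 = 28  → 28 < 48, loop
  ADD #8: R0 = 28 + 4 = 32  → 32 < 48, loop
  ADD #9: R0 = 32 + 4 = 36  → 36 < 48, loop
  ADD #10: R0 = 36 + 4 = 40  → 40 < 48, loop
  ADD #11: R0 = 40 + 4 = 44  → 44 < 48, loop
  ADD #12: R0 = 44 + 4 = 48  → 48 >= 48, exit
Total ADD instructions: 12

12


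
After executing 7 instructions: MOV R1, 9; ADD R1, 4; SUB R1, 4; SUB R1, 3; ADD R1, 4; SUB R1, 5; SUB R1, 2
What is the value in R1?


Register state trace:
  MOV R1, 9  → R1 = 9
  ADD R1, 4  → R1 = 9 + 4 = 13
  SUB R1, 4  → R1 = 13 - 4 = 9
  SUB R1, 3  → R1 = 9 - 3 = 6
  ADD R1, 4  → R1 = 6 + 4 = 10
  SUB R1, 5  → R1 = 10 - 5 = 5
  SUB R1, 2  → R1 = 5 - 2 = 3
Final: R1 = 3

3


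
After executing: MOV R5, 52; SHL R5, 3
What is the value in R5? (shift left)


Register state trace:
  MOV R5, 52  → R5 = 52
  SHL R5, 3  → R5 = 52 << 3 = 52 * 2^3 = 416
Final: R5 = 416

416


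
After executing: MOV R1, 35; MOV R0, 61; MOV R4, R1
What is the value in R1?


Register state trace:
  MOV R1, 35  → R1 = 35
  MOV R0, 61  → R0 = 61
  MOV R4, R1  → R4 = 35
Final: R1 = 35

35


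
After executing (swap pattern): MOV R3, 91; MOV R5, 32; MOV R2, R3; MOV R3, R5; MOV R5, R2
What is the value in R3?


Register state trace (swap pattern):
  MOV R3, 91  → R3 = 91
  MOV R5, 32  → R5 = 32
  MOV R2, R3  → R2 = 91  (save R3)
  MOV R3, R5  → R3 = 32  (R3 gets R5's value)
  MOV R5, R2  → R5 = 91  (R5 gets saved value)
Final: R3 = 32

32


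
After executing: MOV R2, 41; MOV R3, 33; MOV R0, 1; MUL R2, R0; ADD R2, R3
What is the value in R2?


Register state trace:
  MOV R2, 41  → R2 = 41
  MOV R3, 33  → R3 = 33
  MOV R0, 1  → R0 = 1
  MUL R2, R0  → R2 = 41 * 1 = 41
  ADD R2, R3  → R2 = 41 + 33 = 74
Final: R2 = 74

74


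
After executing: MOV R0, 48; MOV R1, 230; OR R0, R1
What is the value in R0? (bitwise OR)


Register state trace:
  MOV R0, 48  → R0 = 48 (0b00110000)
  MOV R1, 230  → R1 = 230 (0b11100110)
  OR R0, R1   → R0 = 48 OR 230 = 246 (0b11110110)
Final: R0 = 246

246


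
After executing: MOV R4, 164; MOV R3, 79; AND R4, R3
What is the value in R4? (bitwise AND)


Register state trace:
  MOV R4, 164  → R4 = 164 (0b10100100)
  MOV R3, 79  → R3 = 79 (0b01001111)
  AND R4, R3  → R4 = 164 AND 79 = 4 (0b00000100)
Final: R4 = 4

4


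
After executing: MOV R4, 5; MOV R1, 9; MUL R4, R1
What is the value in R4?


Register state trace:
  MOV R4, 5  → R4 = 5
  MOV R1, 9  → R1 = 9
  MUL R4, R1  → R4 = 5 * 9 = 45
Final: R4 = 45

45


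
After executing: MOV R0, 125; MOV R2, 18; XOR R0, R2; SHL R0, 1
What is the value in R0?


Register state trace:
  MOV R0, 125  → R0 = 125 (0b01111101)
  MOV R2, 18  → R2 = 18 (0b00010010)
  XOR R0, R2  → R0 = 125 XOR 18 = 111 (0b01101111)
  SHL R0, 1  → R0 = 111 << 1 = 222
Final: R0 = 222

222


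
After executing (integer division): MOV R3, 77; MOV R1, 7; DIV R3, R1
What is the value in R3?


Register state trace:
  MOV R3, 77  → R3 = 77
  MOV R1, 7  → R1 = 7
  DIV R3, R1  → R3 = 77 // 7 = 11
Final: R3 = 11

11


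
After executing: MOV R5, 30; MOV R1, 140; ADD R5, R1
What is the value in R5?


Register state trace:
  MOV R5, 30  → R5 = 30
  MOV R1, 140  → R1 = 140
  ADD R5, R1  → R5 = 30 + 140 = 170
Final: R5 = 170

170


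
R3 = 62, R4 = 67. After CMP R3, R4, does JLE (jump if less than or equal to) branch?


Trace:
  R3 = 62, R4 = 67
  CMP R3, R4  → compares 62 vs 67
  JLE checks: is 62 less than or equal to 67?
  62 < 67, so condition is true
Branch taken: Yes

Yes


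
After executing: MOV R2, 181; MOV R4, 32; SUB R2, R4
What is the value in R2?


Register state trace:
  MOV R2, 181  → R2 = 181
  MOV R4, 32  → R4 = 32
  SUB R2, R4  → R2 = 181 - 32 = 149
Final: R2 = 149

149


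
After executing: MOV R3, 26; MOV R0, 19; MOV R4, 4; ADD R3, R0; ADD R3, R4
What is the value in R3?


Register state trace:
  MOV R3, 26  → R3 = 26
  MOV R0, 19  → R0 = 19
  MOV R4, 4  → R4 = 4
  ADD R3, R0  → R3 = 26 + 19 = 45
  ADD R3, R4  → R3 = 45 + 4 = 49
Final: R3 = 49

49


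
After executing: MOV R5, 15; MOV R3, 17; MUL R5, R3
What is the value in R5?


Register state trace:
  MOV R5, 15  → R5 = 15
  MOV R3, 17  → R3 = 17
  MUL R5, R3  → R5 = 15 * 17 = 255
Final: R5 = 255

255


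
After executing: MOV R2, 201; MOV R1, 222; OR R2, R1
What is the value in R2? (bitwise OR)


Register state trace:
  MOV R2, 201  → R2 = 201 (0b11001001)
  MOV R1, 222  → R1 = 222 (0b11011110)
  OR R2, R1   → R2 = 201 OR 222 = 223 (0b11011111)
Final: R2 = 223

223


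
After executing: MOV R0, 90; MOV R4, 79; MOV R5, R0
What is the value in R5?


Register state trace:
  MOV R0, 90  → R0 = 90
  MOV R4, 79  → R4 = 79
  MOV R5, R0  → R5 = 90
Final: R5 = 90

90


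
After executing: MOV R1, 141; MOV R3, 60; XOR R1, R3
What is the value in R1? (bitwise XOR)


Register state trace:
  MOV R1, 141  → R1 = 141 (0b10001101)
  MOV R3, 60  → R3 = 60 (0b00111100)
  XOR R1, R3  → R1 = 141 XOR 60 = 177 (0b10110001)
Final: R1 = 177

177


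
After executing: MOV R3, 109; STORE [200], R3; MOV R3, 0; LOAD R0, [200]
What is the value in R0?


Register and memory trace:
  MOV R3, 109  → R3 = 109
  STORE [200], R3  → mem[200] = 109
  MOV R3, 0  → R3 = 0
  LOAD R0, [200]  → R0 = mem[200] = 109
Final: R0 = 109

109


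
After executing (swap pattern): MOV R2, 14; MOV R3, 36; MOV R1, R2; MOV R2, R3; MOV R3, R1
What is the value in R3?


Register state trace (swap pattern):
  MOV R2, 14  → R2 = 14
  MOV R3, 36  → R3 = 36
  MOV R1, R2  → R1 = 14  (save R2)
  MOV R2, R3  → R2 = 36  (R2 gets R3's value)
  MOV R3, R1  → R3 = 14  (R3 gets saved value)
Final: R3 = 14

14


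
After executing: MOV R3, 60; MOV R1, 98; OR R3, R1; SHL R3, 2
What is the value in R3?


Register state trace:
  MOV R3, 60  → R3 = 60 (0b00111100)
  MOV R1, 98  → R1 = 98 (0b01100010)
  OR R3, R1  → R3 = 60 OR 98 = 126 (0b01111110)
  SHL R3, 2  → R3 = 126 << 2 = 504
Final: R3 = 504

504


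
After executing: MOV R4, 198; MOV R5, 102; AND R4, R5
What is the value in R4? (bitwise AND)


Register state trace:
  MOV R4, 198  → R4 = 198 (0b11000110)
  MOV R5, 102  → R5 = 102 (0b01100110)
  AND R4, R5  → R4 = 198 AND 102 = 70 (0b01000110)
Final: R4 = 70

70


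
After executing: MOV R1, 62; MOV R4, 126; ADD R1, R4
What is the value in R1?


Register state trace:
  MOV R1, 62  → R1 = 62
  MOV R4, 126  → R4 = 126
  ADD R1, R4  → R1 = 62 + 126 = 188
Final: R1 = 188

188


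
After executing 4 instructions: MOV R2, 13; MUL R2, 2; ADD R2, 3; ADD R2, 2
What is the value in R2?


Register state trace:
  MOV R2, 13  → R2 = 13
  MUL R2, 2  → R2 = 13 * 2 = 26
  ADD R2, 3  → R2 = 26 + 3 = 29
  ADD R2, 2  → R2 = 29 + 2 = 31
Final: R2 = 31

31


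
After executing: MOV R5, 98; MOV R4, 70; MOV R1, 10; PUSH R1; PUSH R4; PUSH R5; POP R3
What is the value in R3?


Stack trace (top is rightmost):
  MOV R5, 98  → R5 = 98
  MOV R4, 70  → R4 = 70
  MOV R1, 10  → R1 = 10
  PUSH R1  → stack: [10]
  PUSH R4  → stack: [10, 70]
  PUSH R5  → stack: [10, 70, 98]
  POP R3  → R3 = 98, stack: [10, 70]
Final: R3 = 98

98


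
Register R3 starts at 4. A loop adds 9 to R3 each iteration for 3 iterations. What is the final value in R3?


Starting value: R3 = 4
  Iter 1: R3 = 4 + 9 = 13
  Iter 2: R3 = 13 + 9 = 22
  Iter 3: R3 = 22 + 9 = 31
Final: R3 = 31

31


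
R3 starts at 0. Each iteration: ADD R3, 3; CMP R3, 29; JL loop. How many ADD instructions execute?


Loop trace (R3 starts at 0, target 29, step 3):
  ADD #1: R3 = 0 + 3 = 3  → 3 < 29, loop
  ADD #2: R3 = 3 + 3 = 6  → 6 < 29, loop
  ADD #3: R3 = 6 + 3 = 9  → 9 < 29, loop
  ADD #4: R3 = 9 + 3 = 12  → 12 < 29, loop
  ADD #5: R3 = 12 + 3 = 15  → 15 < 29, loop
  ADD #6: R3 = 15 + 3 = 18  → 18 < 29, loop
  ADD #7: R3 = 18 + 3 = 21  → 21 < 29, loop
  ADD #8: R3 = 21 + 3 = 24  → 24 < 29, loop
  ADD #9: R3 = 24 + 3 = 27  → 27 < 29, loop
  ADD #10: R3 = 27 + 3 = 30  → 30 >= 29, exit
Total ADD instructions: 10

10


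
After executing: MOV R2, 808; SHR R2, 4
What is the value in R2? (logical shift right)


Register state trace:
  MOV R2, 808  → R2 = 808
  SHR R2, 4  → R2 = 808 >> 4 = 808 // 2^4 = 50
Final: R2 = 50

50


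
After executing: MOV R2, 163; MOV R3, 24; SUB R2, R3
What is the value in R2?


Register state trace:
  MOV R2, 163  → R2 = 163
  MOV R3, 24  → R3 = 24
  SUB R2, R3  → R2 = 163 - 24 = 139
Final: R2 = 139

139


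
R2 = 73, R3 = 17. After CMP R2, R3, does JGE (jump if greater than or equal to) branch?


Trace:
  R2 = 73, R3 = 17
  CMP R2, R3  → compares 73 vs 17
  JGE checks: is 73 greater than or equal to 17?
  73 > 17, so condition is true
Branch taken: Yes

Yes


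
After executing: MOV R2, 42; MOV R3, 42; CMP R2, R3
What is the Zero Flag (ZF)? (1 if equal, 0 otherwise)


Register state trace:
  MOV R2, 42  → R2 = 42
  MOV R3, 42  → R3 = 42
  CMP R2, R3  → computes 42 - 42 = 0
  Result is zero, so values are equal
ZF = 1

1


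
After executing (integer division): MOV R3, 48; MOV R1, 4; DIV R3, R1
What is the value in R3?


Register state trace:
  MOV R3, 48  → R3 = 48
  MOV R1, 4  → R1 = 4
  DIV R3, R1  → R3 = 48 // 4 = 12
Final: R3 = 12

12


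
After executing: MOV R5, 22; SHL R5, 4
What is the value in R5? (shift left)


Register state trace:
  MOV R5, 22  → R5 = 22
  SHL R5, 4  → R5 = 22 << 4 = 22 * 2^4 = 352
Final: R5 = 352

352


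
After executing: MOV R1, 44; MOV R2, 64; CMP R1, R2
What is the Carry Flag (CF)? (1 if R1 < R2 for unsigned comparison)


Register state trace:
  MOV R1, 44  → R1 = 44
  MOV R2, 64  → R2 = 64
  CMP R1, R2  → unsigned 44 - 64: borrow occurs
  44 < 64, so CF = 1
CF = 1

1


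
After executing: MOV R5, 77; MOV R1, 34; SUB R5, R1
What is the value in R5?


Register state trace:
  MOV R5, 77  → R5 = 77
  MOV R1, 34  → R1 = 34
  SUB R5, R1  → R5 = 77 - 34 = 43
Final: R5 = 43

43


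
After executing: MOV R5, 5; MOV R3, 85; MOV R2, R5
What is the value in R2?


Register state trace:
  MOV R5, 5  → R5 = 5
  MOV R3, 85  → R3 = 85
  MOV R2, R5  → R2 = 5
Final: R2 = 5

5


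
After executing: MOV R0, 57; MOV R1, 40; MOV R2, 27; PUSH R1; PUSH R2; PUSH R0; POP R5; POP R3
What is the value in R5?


Stack trace (top is rightmost):
  MOV R0, 57  → R0 = 57
  MOV R1, 40  → R1 = 40
  MOV R2, 27  → R2 = 27
  PUSH R1  → stack: [40]
  PUSH R2  → stack: [40, 27]
  PUSH R0  → stack: [40, 27, 57]
  POP R5  → R5 = 57, stack: [40, 27]
  POP R3  → R3 = 27, stack: [40]
Final: R5 = 57

57


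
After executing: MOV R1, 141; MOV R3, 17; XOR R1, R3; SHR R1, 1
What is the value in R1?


Register state trace:
  MOV R1, 141  → R1 = 141 (0b10001101)
  MOV R3, 17  → R3 = 17 (0b00010001)
  XOR R1, R3  → R1 = 141 XOR 17 = 156 (0b10011100)
  SHR R1, 1  → R1 = 156 >> 1 = 78
Final: R1 = 78

78


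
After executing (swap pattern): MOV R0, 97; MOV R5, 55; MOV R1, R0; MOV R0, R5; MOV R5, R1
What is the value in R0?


Register state trace (swap pattern):
  MOV R0, 97  → R0 = 97
  MOV R5, 55  → R5 = 55
  MOV R1, R0  → R1 = 97  (save R0)
  MOV R0, R5  → R0 = 55  (R0 gets R5's value)
  MOV R5, R1  → R5 = 97  (R5 gets saved value)
Final: R0 = 55

55


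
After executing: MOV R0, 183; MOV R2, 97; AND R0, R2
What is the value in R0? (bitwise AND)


Register state trace:
  MOV R0, 183  → R0 = 183 (0b10110111)
  MOV R2, 97  → R2 = 97 (0b01100001)
  AND R0, R2  → R0 = 183 AND 97 = 33 (0b00100001)
Final: R0 = 33

33


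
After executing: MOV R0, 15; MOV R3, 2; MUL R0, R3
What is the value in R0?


Register state trace:
  MOV R0, 15  → R0 = 15
  MOV R3, 2  → R3 = 2
  MUL R0, R3  → R0 = 15 * 2 = 30
Final: R0 = 30

30


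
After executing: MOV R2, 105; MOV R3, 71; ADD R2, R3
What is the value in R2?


Register state trace:
  MOV R2, 105  → R2 = 105
  MOV R3, 71  → R3 = 71
  ADD R2, R3  → R2 = 105 + 71 = 176
Final: R2 = 176

176


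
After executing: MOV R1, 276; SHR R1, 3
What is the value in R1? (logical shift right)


Register state trace:
  MOV R1, 276  → R1 = 276
  SHR R1, 3  → R1 = 276 >> 3 = 276 // 2^3 = 34
Final: R1 = 34

34


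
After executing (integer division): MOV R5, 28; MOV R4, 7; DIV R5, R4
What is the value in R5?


Register state trace:
  MOV R5, 28  → R5 = 28
  MOV R4, 7  → R4 = 7
  DIV R5, R4  → R5 = 28 // 7 = 4
Final: R5 = 4

4


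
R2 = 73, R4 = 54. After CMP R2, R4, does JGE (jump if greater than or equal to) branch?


Trace:
  R2 = 73, R4 = 54
  CMP R2, R4  → compares 73 vs 54
  JGE checks: is 73 greater than or equal to 54?
  73 > 54, so condition is true
Branch taken: Yes

Yes


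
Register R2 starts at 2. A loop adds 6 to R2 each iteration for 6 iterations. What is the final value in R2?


Starting value: R2 = 2
  Iter 1: R2 = 2 + 6 = 8
  Iter 2: R2 = 8 + 6 = 14
  Iter 3: R2 = 14 + 6 = 20
  Iter 4: R2 = 20 + 6 = 26
  Iter 5: R2 = 26 + 6 = 32
  Iter 6: R2 = 32 + 6 = 38
Final: R2 = 38

38


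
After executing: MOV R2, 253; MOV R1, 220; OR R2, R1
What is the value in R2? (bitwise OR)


Register state trace:
  MOV R2, 253  → R2 = 253 (0b11111101)
  MOV R1, 220  → R1 = 220 (0b11011100)
  OR R2, R1   → R2 = 253 OR 220 = 253 (0b11111101)
Final: R2 = 253

253


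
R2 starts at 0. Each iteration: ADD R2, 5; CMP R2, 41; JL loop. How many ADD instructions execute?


Loop trace (R2 starts at 0, target 41, step 5):
  ADD #1: R2 = 0 + 5 = 5  → 5 < 41, loop
  ADD #2: R2 = 5 + 5 = 10  → 10 < 41, loop
  ADD #3: R2 = 10 + 5 = 15  → 15 < 41, loop
  ADD #4: R2 = 15 + 5 = 20  → 20 < 41, loop
  ADD #5: R2 = 20 + 5 = 25  → 25 < 41, loop
  ADD #6: R2 = 25 + 5 = 30  → 30 < 41, loop
  ADD #7: R2 = 30 + 5 = 35  → 35 < 41, loop
  ADD #8: R2 = 35 + 5 = 40  → 40 < 41, loop
  ADD #9: R2 = 40 + 5 = 45  → 45 >= 41, exit
Total ADD instructions: 9

9


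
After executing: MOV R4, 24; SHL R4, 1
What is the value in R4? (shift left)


Register state trace:
  MOV R4, 24  → R4 = 24
  SHL R4, 1  → R4 = 24 << 1 = 24 * 2^1 = 48
Final: R4 = 48

48


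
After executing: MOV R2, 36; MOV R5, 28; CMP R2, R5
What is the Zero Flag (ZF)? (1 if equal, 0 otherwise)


Register state trace:
  MOV R2, 36  → R2 = 36
  MOV R5, 28  → R5 = 28
  CMP R2, R5  → computes 36 - 28 = 8
  Result is nonzero, so values are not equal
ZF = 0

0


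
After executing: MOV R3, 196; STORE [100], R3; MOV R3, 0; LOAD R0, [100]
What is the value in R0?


Register and memory trace:
  MOV R3, 196  → R3 = 196
  STORE [100], R3  → mem[100] = 196
  MOV R3, 0  → R3 = 0
  LOAD R0, [100]  → R0 = mem[100] = 196
Final: R0 = 196

196


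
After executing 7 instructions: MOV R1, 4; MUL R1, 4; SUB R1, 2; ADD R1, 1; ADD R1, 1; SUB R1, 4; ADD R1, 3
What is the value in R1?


Register state trace:
  MOV R1, 4  → R1 = 4
  MUL R1, 4  → R1 = 4 * 4 = 16
  SUB R1, 2  → R1 = 16 - 2 = 14
  ADD R1, 1  → R1 = 14 + 1 = 15
  ADD R1, 1  → R1 = 15 + 1 = 16
  SUB R1, 4  → R1 = 16 - 4 = 12
  ADD R1, 3  → R1 = 12 + 3 = 15
Final: R1 = 15

15


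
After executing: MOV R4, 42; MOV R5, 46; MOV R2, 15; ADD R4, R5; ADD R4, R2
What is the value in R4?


Register state trace:
  MOV R4, 42  → R4 = 42
  MOV R5, 46  → R5 = 46
  MOV R2, 15  → R2 = 15
  ADD R4, R5  → R4 = 42 + 46 = 88
  ADD R4, R2  → R4 = 88 + 15 = 103
Final: R4 = 103

103


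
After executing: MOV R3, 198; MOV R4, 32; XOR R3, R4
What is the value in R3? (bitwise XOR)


Register state trace:
  MOV R3, 198  → R3 = 198 (0b11000110)
  MOV R4, 32  → R4 = 32 (0b00100000)
  XOR R3, R4  → R3 = 198 XOR 32 = 230 (0b11100110)
Final: R3 = 230

230


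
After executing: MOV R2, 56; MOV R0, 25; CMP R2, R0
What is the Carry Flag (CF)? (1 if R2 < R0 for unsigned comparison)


Register state trace:
  MOV R2, 56  → R2 = 56
  MOV R0, 25  → R0 = 25
  CMP R2, R0  → unsigned 56 - 25: no borrow
  56 >= 25, so CF = 0
CF = 0

0


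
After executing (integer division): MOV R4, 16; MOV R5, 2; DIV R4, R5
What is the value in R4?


Register state trace:
  MOV R4, 16  → R4 = 16
  MOV R5, 2  → R5 = 2
  DIV R4, R5  → R4 = 16 // 2 = 8
Final: R4 = 8

8


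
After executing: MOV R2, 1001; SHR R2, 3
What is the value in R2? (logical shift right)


Register state trace:
  MOV R2, 1001  → R2 = 1001
  SHR R2, 3  → R2 = 1001 >> 3 = 1001 // 2^3 = 125
Final: R2 = 125

125


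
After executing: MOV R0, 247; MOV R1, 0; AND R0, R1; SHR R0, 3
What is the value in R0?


Register state trace:
  MOV R0, 247  → R0 = 247 (0b11110111)
  MOV R1, 0  → R1 = 0 (0b00000000)
  AND R0, R1  → R0 = 247 AND 0 = 0 (0b00000000)
  SHR R0, 3  → R0 = 0 >> 3 = 0
Final: R0 = 0

0


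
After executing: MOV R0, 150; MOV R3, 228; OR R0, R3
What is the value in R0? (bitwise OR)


Register state trace:
  MOV R0, 150  → R0 = 150 (0b10010110)
  MOV R3, 228  → R3 = 228 (0b11100100)
  OR R0, R3   → R0 = 150 OR 228 = 246 (0b11110110)
Final: R0 = 246

246


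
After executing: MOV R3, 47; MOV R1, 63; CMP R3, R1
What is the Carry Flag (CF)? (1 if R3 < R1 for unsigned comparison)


Register state trace:
  MOV R3, 47  → R3 = 47
  MOV R1, 63  → R1 = 63
  CMP R3, R1  → unsigned 47 - 63: borrow occurs
  47 < 63, so CF = 1
CF = 1

1


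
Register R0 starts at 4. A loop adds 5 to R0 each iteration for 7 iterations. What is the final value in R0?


Starting value: R0 = 4
  Iter 1: R0 = 4 + 5 = 9
  Iter 2: R0 = 9 + 5 = 14
  Iter 3: R0 = 14 + 5 = 19
  Iter 4: R0 = 19 + 5 = 24
  Iter 5: R0 = 24 + 5 = 29
  Iter 6: R0 = 29 + 5 = 34
  Iter 7: R0 = 34 + 5 = 39
Final: R0 = 39

39


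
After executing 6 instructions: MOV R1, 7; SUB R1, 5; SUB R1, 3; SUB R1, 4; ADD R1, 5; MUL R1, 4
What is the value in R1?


Register state trace:
  MOV R1, 7  → R1 = 7
  SUB R1, 5  → R1 = 7 - 5 = 2
  SUB R1, 3  → R1 = 2 - 3 = -1
  SUB R1, 4  → R1 = -1 - 4 = -5
  ADD R1, 5  → R1 = -5 + 5 = 0
  MUL R1, 4  → R1 = 0 * 4 = 0
Final: R1 = 0

0


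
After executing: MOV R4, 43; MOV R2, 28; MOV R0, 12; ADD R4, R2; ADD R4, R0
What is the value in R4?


Register state trace:
  MOV R4, 43  → R4 = 43
  MOV R2, 28  → R2 = 28
  MOV R0, 12  → R0 = 12
  ADD R4, R2  → R4 = 43 + 28 = 71
  ADD R4, R0  → R4 = 71 + 12 = 83
Final: R4 = 83

83


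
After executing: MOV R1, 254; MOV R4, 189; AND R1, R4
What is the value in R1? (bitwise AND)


Register state trace:
  MOV R1, 254  → R1 = 254 (0b11111110)
  MOV R4, 189  → R4 = 189 (0b10111101)
  AND R1, R4  → R1 = 254 AND 189 = 188 (0b10111100)
Final: R1 = 188

188


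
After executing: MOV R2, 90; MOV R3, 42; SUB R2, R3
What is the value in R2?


Register state trace:
  MOV R2, 90  → R2 = 90
  MOV R3, 42  → R3 = 42
  SUB R2, R3  → R2 = 90 - 42 = 48
Final: R2 = 48

48


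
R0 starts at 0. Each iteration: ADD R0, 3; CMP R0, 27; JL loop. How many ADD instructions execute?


Loop trace (R0 starts at 0, target 27, step 3):
  ADD #1: R0 = 0 + 3 = 3  → 3 < 27, loop
  ADD #2: R0 = 3 + 3 = 6  → 6 < 27, loop
  ADD #3: R0 = 6 + 3 = 9  → 9 < 27, loop
  ADD #4: R0 = 9 + 3 = 12  → 12 < 27, loop
  ADD #5: R0 = 12 + 3 = 15  → 15 < 27, loop
  ADD #6: R0 = 15 + 3 = 18  → 18 < 27, loop
  ADD #7: R0 = 18 + 3 = 21  → 21 < 27, loop
  ADD #8: R0 = 21 + 3 = 24  → 24 < 27, loop
  ADD #9: R0 = 24 + 3 = 27  → 27 >= 27, exit
Total ADD instructions: 9

9


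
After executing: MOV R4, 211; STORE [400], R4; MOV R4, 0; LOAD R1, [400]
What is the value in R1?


Register and memory trace:
  MOV R4, 211  → R4 = 211
  STORE [400], R4  → mem[400] = 211
  MOV R4, 0  → R4 = 0
  LOAD R1, [400]  → R1 = mem[400] = 211
Final: R1 = 211

211


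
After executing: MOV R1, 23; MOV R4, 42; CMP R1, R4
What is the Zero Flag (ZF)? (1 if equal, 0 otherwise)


Register state trace:
  MOV R1, 23  → R1 = 23
  MOV R4, 42  → R4 = 42
  CMP R1, R4  → computes 23 - 42 = -19
  Result is nonzero, so values are not equal
ZF = 0

0


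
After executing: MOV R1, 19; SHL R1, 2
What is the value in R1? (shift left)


Register state trace:
  MOV R1, 19  → R1 = 19
  SHL R1, 2  → R1 = 19 << 2 = 19 * 2^2 = 76
Final: R1 = 76

76


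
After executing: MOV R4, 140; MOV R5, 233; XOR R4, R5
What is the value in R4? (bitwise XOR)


Register state trace:
  MOV R4, 140  → R4 = 140 (0b10001100)
  MOV R5, 233  → R5 = 233 (0b11101001)
  XOR R4, R5  → R4 = 140 XOR 233 = 101 (0b01100101)
Final: R4 = 101

101


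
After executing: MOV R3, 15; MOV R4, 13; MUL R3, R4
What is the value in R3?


Register state trace:
  MOV R3, 15  → R3 = 15
  MOV R4, 13  → R4 = 13
  MUL R3, R4  → R3 = 15 * 13 = 195
Final: R3 = 195

195


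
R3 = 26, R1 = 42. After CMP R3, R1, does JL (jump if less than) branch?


Trace:
  R3 = 26, R1 = 42
  CMP R3, R1  → compares 26 vs 42
  JL checks: is 26 less than 42?
  26 < 42, so condition is true
Branch taken: Yes

Yes


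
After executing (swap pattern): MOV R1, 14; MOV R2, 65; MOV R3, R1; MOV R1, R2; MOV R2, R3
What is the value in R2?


Register state trace (swap pattern):
  MOV R1, 14  → R1 = 14
  MOV R2, 65  → R2 = 65
  MOV R3, R1  → R3 = 14  (save R1)
  MOV R1, R2  → R1 = 65  (R1 gets R2's value)
  MOV R2, R3  → R2 = 14  (R2 gets saved value)
Final: R2 = 14

14


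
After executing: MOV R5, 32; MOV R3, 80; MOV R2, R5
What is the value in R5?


Register state trace:
  MOV R5, 32  → R5 = 32
  MOV R3, 80  → R3 = 80
  MOV R2, R5  → R2 = 32
Final: R5 = 32

32


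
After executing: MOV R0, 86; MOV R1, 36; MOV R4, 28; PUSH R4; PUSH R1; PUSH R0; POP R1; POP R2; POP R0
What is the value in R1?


Stack trace (top is rightmost):
  MOV R0, 86  → R0 = 86
  MOV R1, 36  → R1 = 36
  MOV R4, 28  → R4 = 28
  PUSH R4  → stack: [28]
  PUSH R1  → stack: [28, 36]
  PUSH R0  → stack: [28, 36, 86]
  POP R1  → R1 = 86, stack: [28, 36]
  POP R2  → R2 = 36, stack: [28]
  POP R0  → R0 = 28, stack: []
Final: R1 = 86

86


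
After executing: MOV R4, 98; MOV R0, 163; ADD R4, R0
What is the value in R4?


Register state trace:
  MOV R4, 98  → R4 = 98
  MOV R0, 163  → R0 = 163
  ADD R4, R0  → R4 = 98 + 163 = 261
Final: R4 = 261

261


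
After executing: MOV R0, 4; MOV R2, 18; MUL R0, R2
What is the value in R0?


Register state trace:
  MOV R0, 4  → R0 = 4
  MOV R2, 18  → R2 = 18
  MUL R0, R2  → R0 = 4 * 18 = 72
Final: R0 = 72

72


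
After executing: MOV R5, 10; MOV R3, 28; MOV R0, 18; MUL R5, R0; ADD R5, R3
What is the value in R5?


Register state trace:
  MOV R5, 10  → R5 = 10
  MOV R3, 28  → R3 = 28
  MOV R0, 18  → R0 = 18
  MUL R5, R0  → R5 = 10 * 18 = 180
  ADD R5, R3  → R5 = 180 + 28 = 208
Final: R5 = 208

208


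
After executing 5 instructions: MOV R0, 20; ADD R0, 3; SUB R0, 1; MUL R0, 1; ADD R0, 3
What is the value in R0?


Register state trace:
  MOV R0, 20  → R0 = 20
  ADD R0, 3  → R0 = 20 + 3 = 23
  SUB R0, 1  → R0 = 23 - 1 = 22
  MUL R0, 1  → R0 = 22 * 1 = 22
  ADD R0, 3  → R0 = 22 + 3 = 25
Final: R0 = 25

25


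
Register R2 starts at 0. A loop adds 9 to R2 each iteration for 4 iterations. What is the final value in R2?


Starting value: R2 = 0
  Iter 1: R2 = 0 + 9 = 9
  Iter 2: R2 = 9 + 9 = 18
  Iter 3: R2 = 18 + 9 = 27
  Iter 4: R2 = 27 + 9 = 36
Final: R2 = 36

36


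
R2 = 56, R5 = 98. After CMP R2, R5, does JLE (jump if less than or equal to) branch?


Trace:
  R2 = 56, R5 = 98
  CMP R2, R5  → compares 56 vs 98
  JLE checks: is 56 less than or equal to 98?
  56 < 98, so condition is true
Branch taken: Yes

Yes


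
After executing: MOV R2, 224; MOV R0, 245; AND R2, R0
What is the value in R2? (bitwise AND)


Register state trace:
  MOV R2, 224  → R2 = 224 (0b11100000)
  MOV R0, 245  → R0 = 245 (0b11110101)
  AND R2, R0  → R2 = 224 AND 245 = 224 (0b11100000)
Final: R2 = 224

224


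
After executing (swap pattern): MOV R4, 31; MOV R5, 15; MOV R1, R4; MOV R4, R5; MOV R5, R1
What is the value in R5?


Register state trace (swap pattern):
  MOV R4, 31  → R4 = 31
  MOV R5, 15  → R5 = 15
  MOV R1, R4  → R1 = 31  (save R4)
  MOV R4, R5  → R4 = 15  (R4 gets R5's value)
  MOV R5, R1  → R5 = 31  (R5 gets saved value)
Final: R5 = 31

31


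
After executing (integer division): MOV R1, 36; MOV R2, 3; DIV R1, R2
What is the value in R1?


Register state trace:
  MOV R1, 36  → R1 = 36
  MOV R2, 3  → R2 = 3
  DIV R1, R2  → R1 = 36 // 3 = 12
Final: R1 = 12

12


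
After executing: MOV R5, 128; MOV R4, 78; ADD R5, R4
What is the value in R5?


Register state trace:
  MOV R5, 128  → R5 = 128
  MOV R4, 78  → R4 = 78
  ADD R5, R4  → R5 = 128 + 78 = 206
Final: R5 = 206

206


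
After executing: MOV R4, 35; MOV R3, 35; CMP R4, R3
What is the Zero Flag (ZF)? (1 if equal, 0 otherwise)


Register state trace:
  MOV R4, 35  → R4 = 35
  MOV R3, 35  → R3 = 35
  CMP R4, R3  → computes 35 - 35 = 0
  Result is zero, so values are equal
ZF = 1

1


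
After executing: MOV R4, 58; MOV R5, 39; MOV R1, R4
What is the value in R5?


Register state trace:
  MOV R4, 58  → R4 = 58
  MOV R5, 39  → R5 = 39
  MOV R1, R4  → R1 = 58
Final: R5 = 39

39


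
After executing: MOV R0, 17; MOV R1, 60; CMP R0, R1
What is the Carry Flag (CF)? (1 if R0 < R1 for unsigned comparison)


Register state trace:
  MOV R0, 17  → R0 = 17
  MOV R1, 60  → R1 = 60
  CMP R0, R1  → unsigned 17 - 60: borrow occurs
  17 < 60, so CF = 1
CF = 1

1


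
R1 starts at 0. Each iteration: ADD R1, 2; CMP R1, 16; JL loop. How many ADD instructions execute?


Loop trace (R1 starts at 0, target 16, step 2):
  ADD #1: R1 = 0 + 2 = 2  → 2 < 16, loop
  ADD #2: R1 = 2 + 2 = 4  → 4 < 16, loop
  ADD #3: R1 = 4 + 2 = 6  → 6 < 16, loop
  ADD #4: R1 = 6 + 2 = 8  → 8 < 16, loop
  ADD #5: R1 = 8 + 2 = 10  → 10 < 16, loop
  ADD #6: R1 = 10 + 2 = 12  → 12 < 16, loop
  ADD #7: R1 = 12 + 2 = 14  → 14 < 16, loop
  ADD #8: R1 = 14 + 2 = 16  → 16 >= 16, exit
Total ADD instructions: 8

8


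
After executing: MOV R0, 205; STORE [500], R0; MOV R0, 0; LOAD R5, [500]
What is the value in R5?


Register and memory trace:
  MOV R0, 205  → R0 = 205
  STORE [500], R0  → mem[500] = 205
  MOV R0, 0  → R0 = 0
  LOAD R5, [500]  → R5 = mem[500] = 205
Final: R5 = 205

205


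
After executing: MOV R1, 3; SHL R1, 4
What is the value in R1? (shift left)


Register state trace:
  MOV R1, 3  → R1 = 3
  SHL R1, 4  → R1 = 3 << 4 = 3 * 2^4 = 48
Final: R1 = 48

48


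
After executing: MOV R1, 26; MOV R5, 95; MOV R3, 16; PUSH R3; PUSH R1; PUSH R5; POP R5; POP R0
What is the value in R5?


Stack trace (top is rightmost):
  MOV R1, 26  → R1 = 26
  MOV R5, 95  → R5 = 95
  MOV R3, 16  → R3 = 16
  PUSH R3  → stack: [16]
  PUSH R1  → stack: [16, 26]
  PUSH R5  → stack: [16, 26, 95]
  POP R5  → R5 = 95, stack: [16, 26]
  POP R0  → R0 = 26, stack: [16]
Final: R5 = 95

95


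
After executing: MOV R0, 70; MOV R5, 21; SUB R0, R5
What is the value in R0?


Register state trace:
  MOV R0, 70  → R0 = 70
  MOV R5, 21  → R5 = 21
  SUB R0, R5  → R0 = 70 - 21 = 49
Final: R0 = 49

49


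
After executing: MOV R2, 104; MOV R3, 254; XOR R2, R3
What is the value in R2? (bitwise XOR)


Register state trace:
  MOV R2, 104  → R2 = 104 (0b01101000)
  MOV R3, 254  → R3 = 254 (0b11111110)
  XOR R2, R3  → R2 = 104 XOR 254 = 150 (0b10010110)
Final: R2 = 150

150


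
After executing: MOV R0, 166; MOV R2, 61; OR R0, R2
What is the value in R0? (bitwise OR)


Register state trace:
  MOV R0, 166  → R0 = 166 (0b10100110)
  MOV R2, 61  → R2 = 61 (0b00111101)
  OR R0, R2   → R0 = 166 OR 61 = 191 (0b10111111)
Final: R0 = 191

191


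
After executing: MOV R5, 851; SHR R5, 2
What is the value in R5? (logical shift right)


Register state trace:
  MOV R5, 851  → R5 = 851
  SHR R5, 2  → R5 = 851 >> 2 = 851 // 2^2 = 212
Final: R5 = 212

212


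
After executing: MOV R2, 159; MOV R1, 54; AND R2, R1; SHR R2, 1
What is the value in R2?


Register state trace:
  MOV R2, 159  → R2 = 159 (0b10011111)
  MOV R1, 54  → R1 = 54 (0b00110110)
  AND R2, R1  → R2 = 159 AND 54 = 22 (0b00010110)
  SHR R2, 1  → R2 = 22 >> 1 = 11
Final: R2 = 11

11


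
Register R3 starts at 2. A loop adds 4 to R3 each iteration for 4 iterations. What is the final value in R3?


Starting value: R3 = 2
  Iter 1: R3 = 2 + 4 = 6
  Iter 2: R3 = 6 + 4 = 10
  Iter 3: R3 = 10 + 4 = 14
  Iter 4: R3 = 14 + 4 = 18
Final: R3 = 18

18


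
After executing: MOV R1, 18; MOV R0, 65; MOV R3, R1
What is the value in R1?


Register state trace:
  MOV R1, 18  → R1 = 18
  MOV R0, 65  → R0 = 65
  MOV R3, R1  → R3 = 18
Final: R1 = 18

18


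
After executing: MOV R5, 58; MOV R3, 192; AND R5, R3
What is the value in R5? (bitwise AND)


Register state trace:
  MOV R5, 58  → R5 = 58 (0b00111010)
  MOV R3, 192  → R3 = 192 (0b11000000)
  AND R5, R3  → R5 = 58 AND 192 = 0 (0b00000000)
Final: R5 = 0

0


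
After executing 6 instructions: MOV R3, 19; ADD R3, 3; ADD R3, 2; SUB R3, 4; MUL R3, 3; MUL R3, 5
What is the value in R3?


Register state trace:
  MOV R3, 19  → R3 = 19
  ADD R3, 3  → R3 = 19 + 3 = 22
  ADD R3, 2  → R3 = 22 + 2 = 24
  SUB R3, 4  → R3 = 24 - 4 = 20
  MUL R3, 3  → R3 = 20 * 3 = 60
  MUL R3, 5  → R3 = 60 * 5 = 300
Final: R3 = 300

300


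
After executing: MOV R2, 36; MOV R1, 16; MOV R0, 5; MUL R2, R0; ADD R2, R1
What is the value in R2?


Register state trace:
  MOV R2, 36  → R2 = 36
  MOV R1, 16  → R1 = 16
  MOV R0, 5  → R0 = 5
  MUL R2, R0  → R2 = 36 * 5 = 180
  ADD R2, R1  → R2 = 180 + 16 = 196
Final: R2 = 196

196


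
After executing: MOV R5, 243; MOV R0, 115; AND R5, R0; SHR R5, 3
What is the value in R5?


Register state trace:
  MOV R5, 243  → R5 = 243 (0b11110011)
  MOV R0, 115  → R0 = 115 (0b01110011)
  AND R5, R0  → R5 = 243 AND 115 = 115 (0b01110011)
  SHR R5, 3  → R5 = 115 >> 3 = 14
Final: R5 = 14

14


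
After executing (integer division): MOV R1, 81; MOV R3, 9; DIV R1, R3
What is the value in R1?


Register state trace:
  MOV R1, 81  → R1 = 81
  MOV R3, 9  → R3 = 9
  DIV R1, R3  → R1 = 81 // 9 = 9
Final: R1 = 9

9


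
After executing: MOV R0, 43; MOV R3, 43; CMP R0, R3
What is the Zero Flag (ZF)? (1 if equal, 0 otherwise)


Register state trace:
  MOV R0, 43  → R0 = 43
  MOV R3, 43  → R3 = 43
  CMP R0, R3  → computes 43 - 43 = 0
  Result is zero, so values are equal
ZF = 1

1


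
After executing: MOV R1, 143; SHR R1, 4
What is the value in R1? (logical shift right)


Register state trace:
  MOV R1, 143  → R1 = 143
  SHR R1, 4  → R1 = 143 >> 4 = 143 // 2^4 = 8
Final: R1 = 8

8


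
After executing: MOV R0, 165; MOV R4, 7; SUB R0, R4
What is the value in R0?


Register state trace:
  MOV R0, 165  → R0 = 165
  MOV R4, 7  → R4 = 7
  SUB R0, R4  → R0 = 165 - 7 = 158
Final: R0 = 158

158


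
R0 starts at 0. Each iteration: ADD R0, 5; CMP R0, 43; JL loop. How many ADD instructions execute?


Loop trace (R0 starts at 0, target 43, step 5):
  ADD #1: R0 = 0 + 5 = 5  → 5 < 43, loop
  ADD #2: R0 = 5 + 5 = 10  → 10 < 43, loop
  ADD #3: R0 = 10 + 5 = 15  → 15 < 43, loop
  ADD #4: R0 = 15 + 5 = 20  → 20 < 43, loop
  ADD #5: R0 = 20 + 5 = 25  → 25 < 43, loop
  ADD #6: R0 = 25 + 5 = 30  → 30 < 43, loop
  ADD #7: R0 = 30 + 5 = 35  → 35 < 43, loop
  ADD #8: R0 = 35 + 5 = 40  → 40 < 43, loop
  ADD #9: R0 = 40 + 5 = 45  → 45 >= 43, exit
Total ADD instructions: 9

9


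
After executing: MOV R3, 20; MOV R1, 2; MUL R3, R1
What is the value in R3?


Register state trace:
  MOV R3, 20  → R3 = 20
  MOV R1, 2  → R1 = 2
  MUL R3, R1  → R3 = 20 * 2 = 40
Final: R3 = 40

40


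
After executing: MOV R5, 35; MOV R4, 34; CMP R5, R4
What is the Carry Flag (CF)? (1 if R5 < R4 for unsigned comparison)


Register state trace:
  MOV R5, 35  → R5 = 35
  MOV R4, 34  → R4 = 34
  CMP R5, R4  → unsigned 35 - 34: no borrow
  35 >= 34, so CF = 0
CF = 0

0


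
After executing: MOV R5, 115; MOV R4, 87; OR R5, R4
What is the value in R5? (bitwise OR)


Register state trace:
  MOV R5, 115  → R5 = 115 (0b01110011)
  MOV R4, 87  → R4 = 87 (0b01010111)
  OR R5, R4   → R5 = 115 OR 87 = 119 (0b01110111)
Final: R5 = 119

119


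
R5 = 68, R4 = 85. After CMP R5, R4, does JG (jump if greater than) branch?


Trace:
  R5 = 68, R4 = 85
  CMP R5, R4  → compares 68 vs 85
  JG checks: is 68 greater than 85?
  68 < 85, so condition is false
Branch taken: No

No


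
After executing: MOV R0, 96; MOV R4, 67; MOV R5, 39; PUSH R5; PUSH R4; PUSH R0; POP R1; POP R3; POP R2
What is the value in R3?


Stack trace (top is rightmost):
  MOV R0, 96  → R0 = 96
  MOV R4, 67  → R4 = 67
  MOV R5, 39  → R5 = 39
  PUSH R5  → stack: [39]
  PUSH R4  → stack: [39, 67]
  PUSH R0  → stack: [39, 67, 96]
  POP R1  → R1 = 96, stack: [39, 67]
  POP R3  → R3 = 67, stack: [39]
  POP R2  → R2 = 39, stack: []
Final: R3 = 67

67


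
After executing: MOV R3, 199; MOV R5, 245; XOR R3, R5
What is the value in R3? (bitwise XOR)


Register state trace:
  MOV R3, 199  → R3 = 199 (0b11000111)
  MOV R5, 245  → R5 = 245 (0b11110101)
  XOR R3, R5  → R3 = 199 XOR 245 = 50 (0b00110010)
Final: R3 = 50

50


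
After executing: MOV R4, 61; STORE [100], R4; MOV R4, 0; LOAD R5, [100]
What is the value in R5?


Register and memory trace:
  MOV R4, 61  → R4 = 61
  STORE [100], R4  → mem[100] = 61
  MOV R4, 0  → R4 = 0
  LOAD R5, [100]  → R5 = mem[100] = 61
Final: R5 = 61

61


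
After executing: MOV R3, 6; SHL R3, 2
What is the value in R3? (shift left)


Register state trace:
  MOV R3, 6  → R3 = 6
  SHL R3, 2  → R3 = 6 << 2 = 6 * 2^2 = 24
Final: R3 = 24

24


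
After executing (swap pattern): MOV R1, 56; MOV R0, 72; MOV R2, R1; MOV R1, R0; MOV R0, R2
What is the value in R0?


Register state trace (swap pattern):
  MOV R1, 56  → R1 = 56
  MOV R0, 72  → R0 = 72
  MOV R2, R1  → R2 = 56  (save R1)
  MOV R1, R0  → R1 = 72  (R1 gets R0's value)
  MOV R0, R2  → R0 = 56  (R0 gets saved value)
Final: R0 = 56

56


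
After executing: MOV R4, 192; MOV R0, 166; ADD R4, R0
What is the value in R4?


Register state trace:
  MOV R4, 192  → R4 = 192
  MOV R0, 166  → R0 = 166
  ADD R4, R0  → R4 = 192 + 166 = 358
Final: R4 = 358

358


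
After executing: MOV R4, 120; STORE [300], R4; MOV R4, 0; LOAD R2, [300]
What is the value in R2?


Register and memory trace:
  MOV R4, 120  → R4 = 120
  STORE [300], R4  → mem[300] = 120
  MOV R4, 0  → R4 = 0
  LOAD R2, [300]  → R2 = mem[300] = 120
Final: R2 = 120

120


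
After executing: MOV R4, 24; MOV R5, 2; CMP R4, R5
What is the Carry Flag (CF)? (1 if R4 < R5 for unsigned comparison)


Register state trace:
  MOV R4, 24  → R4 = 24
  MOV R5, 2  → R5 = 2
  CMP R4, R5  → unsigned 24 - 2: no borrow
  24 >= 2, so CF = 0
CF = 0

0


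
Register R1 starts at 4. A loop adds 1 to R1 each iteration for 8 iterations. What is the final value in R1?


Starting value: R1 = 4
  Iter 1: R1 = 4 + 1 = 5
  Iter 2: R1 = 5 + 1 = 6
  Iter 3: R1 = 6 + 1 = 7
  Iter 4: R1 = 7 + 1 = 8
  Iter 5: R1 = 8 + 1 = 9
  Iter 6: R1 = 9 + 1 = 10
  Iter 7: R1 = 10 + 1 = 11
  Iter 8: R1 = 11 + 1 = 12
Final: R1 = 12

12


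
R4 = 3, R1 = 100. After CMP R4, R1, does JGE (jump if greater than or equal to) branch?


Trace:
  R4 = 3, R1 = 100
  CMP R4, R1  → compares 3 vs 100
  JGE checks: is 3 greater than or equal to 100?
  3 < 100, so condition is false
Branch taken: No

No


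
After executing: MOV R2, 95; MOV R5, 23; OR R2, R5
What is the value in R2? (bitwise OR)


Register state trace:
  MOV R2, 95  → R2 = 95 (0b01011111)
  MOV R5, 23  → R5 = 23 (0b00010111)
  OR R2, R5   → R2 = 95 OR 23 = 95 (0b01011111)
Final: R2 = 95

95
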